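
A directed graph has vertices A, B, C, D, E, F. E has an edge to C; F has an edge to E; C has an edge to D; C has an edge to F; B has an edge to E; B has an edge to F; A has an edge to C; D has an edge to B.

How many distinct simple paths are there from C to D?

1

C→D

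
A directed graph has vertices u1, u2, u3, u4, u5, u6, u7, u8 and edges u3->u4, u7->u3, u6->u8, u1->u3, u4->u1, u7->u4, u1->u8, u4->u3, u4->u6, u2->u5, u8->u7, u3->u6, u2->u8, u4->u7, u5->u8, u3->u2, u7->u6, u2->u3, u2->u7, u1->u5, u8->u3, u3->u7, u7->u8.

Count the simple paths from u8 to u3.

u8→u3
u8→u7→u3
u8→u7→u4→u1→u3
u8→u7→u4→u3

4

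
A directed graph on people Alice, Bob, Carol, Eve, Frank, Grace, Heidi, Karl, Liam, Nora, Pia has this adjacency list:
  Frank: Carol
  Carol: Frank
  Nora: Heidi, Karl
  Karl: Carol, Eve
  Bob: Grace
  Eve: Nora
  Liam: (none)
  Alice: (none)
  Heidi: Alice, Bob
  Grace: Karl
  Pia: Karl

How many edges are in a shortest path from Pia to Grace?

6

Distance 0: Pia.
Distance 1: Karl.
Distance 2: Carol, Eve.
Distance 3: Frank, Nora.
Distance 4: Heidi.
Distance 5: Alice, Bob.
Distance 6: Grace — contains Grace.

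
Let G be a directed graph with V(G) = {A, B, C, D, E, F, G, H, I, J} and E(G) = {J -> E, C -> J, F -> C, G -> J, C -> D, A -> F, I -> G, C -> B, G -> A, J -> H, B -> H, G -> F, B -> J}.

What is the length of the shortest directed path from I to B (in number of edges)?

Distance 0: I.
Distance 1: G.
Distance 2: A, F, J.
Distance 3: C, E, H.
Distance 4: B, D — contains B.

4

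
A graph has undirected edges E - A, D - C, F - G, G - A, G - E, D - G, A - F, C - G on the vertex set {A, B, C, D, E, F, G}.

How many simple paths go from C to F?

C–D–G–A–F
C–D–G–E–A–F
C–D–G–F
C–G–A–F
C–G–E–A–F
C–G–F

6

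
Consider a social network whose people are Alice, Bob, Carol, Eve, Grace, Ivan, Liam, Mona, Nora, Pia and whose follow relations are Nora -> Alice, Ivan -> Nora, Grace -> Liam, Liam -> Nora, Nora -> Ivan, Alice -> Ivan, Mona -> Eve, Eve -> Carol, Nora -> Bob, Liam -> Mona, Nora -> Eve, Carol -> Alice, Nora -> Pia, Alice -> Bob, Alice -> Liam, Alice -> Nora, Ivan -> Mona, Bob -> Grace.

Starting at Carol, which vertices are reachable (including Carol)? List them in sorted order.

Alice, Bob, Carol, Eve, Grace, Ivan, Liam, Mona, Nora, Pia

Start at Carol.
Its neighbours: Alice.
Then their neighbours: Bob, Ivan, Liam, Nora.
Then next layer: Eve, Grace, Mona, Pia.
Every vertex is now reached.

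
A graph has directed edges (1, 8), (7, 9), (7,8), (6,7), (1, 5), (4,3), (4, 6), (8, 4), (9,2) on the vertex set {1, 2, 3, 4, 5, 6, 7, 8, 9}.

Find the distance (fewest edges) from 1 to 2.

6

Distance 0: 1.
Distance 1: 5, 8.
Distance 2: 4.
Distance 3: 3, 6.
Distance 4: 7.
Distance 5: 9.
Distance 6: 2 — contains 2.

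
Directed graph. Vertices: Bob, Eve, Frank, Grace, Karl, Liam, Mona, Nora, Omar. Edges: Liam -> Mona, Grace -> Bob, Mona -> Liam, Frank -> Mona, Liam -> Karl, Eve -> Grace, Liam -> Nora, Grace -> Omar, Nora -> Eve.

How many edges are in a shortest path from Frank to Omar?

6

Distance 0: Frank.
Distance 1: Mona.
Distance 2: Liam.
Distance 3: Karl, Nora.
Distance 4: Eve.
Distance 5: Grace.
Distance 6: Bob, Omar — contains Omar.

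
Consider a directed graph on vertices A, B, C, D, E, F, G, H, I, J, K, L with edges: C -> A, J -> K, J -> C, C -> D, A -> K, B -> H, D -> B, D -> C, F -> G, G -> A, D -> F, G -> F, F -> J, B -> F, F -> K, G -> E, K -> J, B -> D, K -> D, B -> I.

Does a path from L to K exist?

No

L has no outgoing edges, so nothing is reachable from it.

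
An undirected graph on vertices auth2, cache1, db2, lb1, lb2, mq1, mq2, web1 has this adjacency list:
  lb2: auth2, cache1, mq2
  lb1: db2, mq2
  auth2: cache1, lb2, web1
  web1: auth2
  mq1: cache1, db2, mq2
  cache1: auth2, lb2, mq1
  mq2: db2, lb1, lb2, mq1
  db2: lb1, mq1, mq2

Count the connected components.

1

From auth2: component {auth2, cache1, db2, lb1, lb2, mq1, mq2, web1}.
That's 1 component.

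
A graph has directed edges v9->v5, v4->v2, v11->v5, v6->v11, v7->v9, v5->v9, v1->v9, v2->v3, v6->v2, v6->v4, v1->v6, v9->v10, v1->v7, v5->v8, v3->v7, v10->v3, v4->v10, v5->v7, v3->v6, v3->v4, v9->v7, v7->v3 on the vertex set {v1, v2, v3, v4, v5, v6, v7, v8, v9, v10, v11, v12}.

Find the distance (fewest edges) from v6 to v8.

Distance 0: v6.
Distance 1: v2, v4, v11.
Distance 2: v3, v5, v10.
Distance 3: v7, v8, v9 — contains v8.

3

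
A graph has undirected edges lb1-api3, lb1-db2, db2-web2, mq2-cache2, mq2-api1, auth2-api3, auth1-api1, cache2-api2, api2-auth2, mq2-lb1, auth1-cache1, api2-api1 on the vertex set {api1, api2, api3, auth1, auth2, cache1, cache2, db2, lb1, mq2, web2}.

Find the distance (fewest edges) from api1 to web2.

Distance 0: api1.
Distance 1: api2, auth1, mq2.
Distance 2: auth2, cache1, cache2, lb1.
Distance 3: api3, db2.
Distance 4: web2 — contains web2.

4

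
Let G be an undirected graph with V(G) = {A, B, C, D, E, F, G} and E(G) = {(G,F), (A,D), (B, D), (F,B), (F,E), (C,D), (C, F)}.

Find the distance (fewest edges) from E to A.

4

Distance 0: E.
Distance 1: F.
Distance 2: B, C, G.
Distance 3: D.
Distance 4: A — contains A.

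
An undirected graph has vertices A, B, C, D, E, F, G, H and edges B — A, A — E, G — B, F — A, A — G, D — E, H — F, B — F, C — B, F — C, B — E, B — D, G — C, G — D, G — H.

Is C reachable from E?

Explore from E.
Distance 1: reach A, B, D.
Distance 2: reach C, F, G.
Found C.

Yes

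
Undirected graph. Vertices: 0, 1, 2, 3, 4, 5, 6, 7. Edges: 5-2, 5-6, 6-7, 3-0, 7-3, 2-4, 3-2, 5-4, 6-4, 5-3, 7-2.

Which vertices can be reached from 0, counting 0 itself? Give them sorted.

Start at 0.
Its neighbours: 3.
Then their neighbours: 2, 5, 7.
Then next layer: 4, 6.
Nothing further is reachable.

0, 2, 3, 4, 5, 6, 7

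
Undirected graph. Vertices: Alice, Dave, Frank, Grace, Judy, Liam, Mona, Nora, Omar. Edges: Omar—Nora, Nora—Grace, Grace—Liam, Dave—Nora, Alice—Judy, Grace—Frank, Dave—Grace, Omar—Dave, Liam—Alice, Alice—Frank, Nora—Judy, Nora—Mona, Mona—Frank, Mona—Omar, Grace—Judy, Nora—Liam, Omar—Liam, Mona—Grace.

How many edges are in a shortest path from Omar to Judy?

2

Distance 0: Omar.
Distance 1: Dave, Liam, Mona, Nora.
Distance 2: Alice, Frank, Grace, Judy — contains Judy.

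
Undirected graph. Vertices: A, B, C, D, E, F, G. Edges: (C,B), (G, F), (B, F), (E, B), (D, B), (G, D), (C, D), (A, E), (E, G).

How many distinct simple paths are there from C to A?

7

C–B–D–G–E–A
C–B–E–A
C–B–F–G–E–A
C–D–B–E–A
C–D–B–F–G–E–A
C–D–G–E–A
C–D–G–F–B–E–A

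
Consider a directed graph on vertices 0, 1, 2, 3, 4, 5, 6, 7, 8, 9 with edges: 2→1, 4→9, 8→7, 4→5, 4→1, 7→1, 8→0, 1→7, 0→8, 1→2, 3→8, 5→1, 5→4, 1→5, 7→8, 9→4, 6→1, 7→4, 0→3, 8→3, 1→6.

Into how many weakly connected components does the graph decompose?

From 0: component {0, 1, 2, 3, 4, 5, 6, 7, 8, 9}.
That's 1 component.

1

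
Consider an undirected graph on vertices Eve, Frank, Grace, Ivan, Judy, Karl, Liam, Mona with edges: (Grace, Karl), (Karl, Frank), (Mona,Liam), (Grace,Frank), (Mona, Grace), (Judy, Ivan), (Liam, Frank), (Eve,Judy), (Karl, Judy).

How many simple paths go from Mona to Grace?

Mona–Grace
Mona–Liam–Frank–Grace
Mona–Liam–Frank–Karl–Grace

3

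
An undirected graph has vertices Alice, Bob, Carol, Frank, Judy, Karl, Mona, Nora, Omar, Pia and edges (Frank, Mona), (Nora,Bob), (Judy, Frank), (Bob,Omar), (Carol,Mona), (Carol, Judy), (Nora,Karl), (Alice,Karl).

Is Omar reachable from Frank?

No

Explore from Frank.
Distance 1: reach Judy, Mona.
Distance 2: reach Carol.
The search is exhausted without reaching Omar; it lies in a different component.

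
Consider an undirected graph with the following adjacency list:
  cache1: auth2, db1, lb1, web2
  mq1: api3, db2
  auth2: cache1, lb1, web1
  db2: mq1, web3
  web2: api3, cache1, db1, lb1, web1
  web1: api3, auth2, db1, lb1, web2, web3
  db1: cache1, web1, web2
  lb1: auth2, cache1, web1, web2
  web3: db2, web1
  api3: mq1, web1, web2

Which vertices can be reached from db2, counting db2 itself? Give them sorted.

Start at db2.
Its neighbours: mq1, web3.
Then their neighbours: api3, web1.
Then next layer: auth2, db1, lb1, web2.
Then next layer: cache1.
Every vertex is now reached.

api3, auth2, cache1, db1, db2, lb1, mq1, web1, web2, web3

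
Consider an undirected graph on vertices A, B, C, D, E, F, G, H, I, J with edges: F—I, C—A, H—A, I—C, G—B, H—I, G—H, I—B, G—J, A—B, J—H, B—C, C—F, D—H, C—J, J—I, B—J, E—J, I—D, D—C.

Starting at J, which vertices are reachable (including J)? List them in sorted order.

A, B, C, D, E, F, G, H, I, J

Start at J.
Its neighbours: B, C, E, G, H, I.
Then their neighbours: A, D, F.
Every vertex is now reached.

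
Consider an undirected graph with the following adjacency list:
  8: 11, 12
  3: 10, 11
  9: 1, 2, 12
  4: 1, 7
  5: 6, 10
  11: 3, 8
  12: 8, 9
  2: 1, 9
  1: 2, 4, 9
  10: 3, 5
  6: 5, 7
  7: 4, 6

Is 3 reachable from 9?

Explore from 9.
Distance 1: reach 1, 2, 12.
Distance 2: reach 4, 8.
Distance 3: reach 7, 11.
Distance 4: reach 3, 6.
Found 3.

Yes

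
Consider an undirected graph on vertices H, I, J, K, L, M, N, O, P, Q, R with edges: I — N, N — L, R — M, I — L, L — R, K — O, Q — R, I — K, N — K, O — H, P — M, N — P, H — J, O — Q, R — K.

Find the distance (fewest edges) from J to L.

5

Distance 0: J.
Distance 1: H.
Distance 2: O.
Distance 3: K, Q.
Distance 4: I, N, R.
Distance 5: L, M, P — contains L.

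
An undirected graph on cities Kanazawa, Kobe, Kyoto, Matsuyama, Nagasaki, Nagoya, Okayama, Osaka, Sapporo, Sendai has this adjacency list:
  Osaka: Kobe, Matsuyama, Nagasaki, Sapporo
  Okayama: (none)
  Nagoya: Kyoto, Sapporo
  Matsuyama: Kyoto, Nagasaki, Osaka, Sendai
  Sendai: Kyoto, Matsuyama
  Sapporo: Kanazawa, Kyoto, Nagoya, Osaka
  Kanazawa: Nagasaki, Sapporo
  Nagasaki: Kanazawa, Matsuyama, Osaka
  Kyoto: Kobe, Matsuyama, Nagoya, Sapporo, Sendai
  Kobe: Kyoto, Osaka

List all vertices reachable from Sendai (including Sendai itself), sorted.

Start at Sendai.
Its neighbours: Kyoto, Matsuyama.
Then their neighbours: Kobe, Nagasaki, Nagoya, Osaka, Sapporo.
Then next layer: Kanazawa.
Nothing further is reachable.

Kanazawa, Kobe, Kyoto, Matsuyama, Nagasaki, Nagoya, Osaka, Sapporo, Sendai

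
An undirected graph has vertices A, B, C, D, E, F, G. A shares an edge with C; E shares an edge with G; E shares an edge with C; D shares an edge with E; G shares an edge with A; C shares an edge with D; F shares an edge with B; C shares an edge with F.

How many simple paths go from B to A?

3

B–F–C–A
B–F–C–D–E–G–A
B–F–C–E–G–A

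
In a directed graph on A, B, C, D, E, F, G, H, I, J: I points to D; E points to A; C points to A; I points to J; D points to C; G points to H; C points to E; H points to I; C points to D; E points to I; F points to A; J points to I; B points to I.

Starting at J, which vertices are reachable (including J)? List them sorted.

A, C, D, E, I, J

Start at J.
Its neighbours: I.
Then their neighbours: D.
Then next layer: C.
Then next layer: A, E.
Nothing further is reachable.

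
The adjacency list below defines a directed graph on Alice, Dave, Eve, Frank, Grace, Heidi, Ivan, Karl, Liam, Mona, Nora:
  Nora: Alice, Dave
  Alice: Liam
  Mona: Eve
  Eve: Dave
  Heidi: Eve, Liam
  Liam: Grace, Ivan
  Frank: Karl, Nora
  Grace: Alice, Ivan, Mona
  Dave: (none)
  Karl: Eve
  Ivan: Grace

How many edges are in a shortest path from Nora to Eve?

5

Distance 0: Nora.
Distance 1: Alice, Dave.
Distance 2: Liam.
Distance 3: Grace, Ivan.
Distance 4: Mona.
Distance 5: Eve — contains Eve.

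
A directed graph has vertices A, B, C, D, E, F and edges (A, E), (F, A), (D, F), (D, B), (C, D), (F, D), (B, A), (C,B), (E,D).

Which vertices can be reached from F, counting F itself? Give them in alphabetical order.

Start at F.
Its neighbours: A, D.
Then their neighbours: B, E.
Nothing further is reachable.

A, B, D, E, F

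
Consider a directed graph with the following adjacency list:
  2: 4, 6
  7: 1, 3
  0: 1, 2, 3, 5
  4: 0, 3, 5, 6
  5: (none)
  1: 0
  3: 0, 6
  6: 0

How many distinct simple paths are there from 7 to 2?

7→1→0→2
7→3→0→2
7→3→6→0→2

3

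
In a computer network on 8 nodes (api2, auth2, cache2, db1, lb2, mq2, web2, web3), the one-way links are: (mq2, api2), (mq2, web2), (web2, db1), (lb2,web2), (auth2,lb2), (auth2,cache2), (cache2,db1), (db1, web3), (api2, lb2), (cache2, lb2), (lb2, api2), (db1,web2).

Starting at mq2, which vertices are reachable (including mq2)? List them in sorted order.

api2, db1, lb2, mq2, web2, web3

Start at mq2.
Its neighbours: api2, web2.
Then their neighbours: db1, lb2.
Then next layer: web3.
Nothing further is reachable.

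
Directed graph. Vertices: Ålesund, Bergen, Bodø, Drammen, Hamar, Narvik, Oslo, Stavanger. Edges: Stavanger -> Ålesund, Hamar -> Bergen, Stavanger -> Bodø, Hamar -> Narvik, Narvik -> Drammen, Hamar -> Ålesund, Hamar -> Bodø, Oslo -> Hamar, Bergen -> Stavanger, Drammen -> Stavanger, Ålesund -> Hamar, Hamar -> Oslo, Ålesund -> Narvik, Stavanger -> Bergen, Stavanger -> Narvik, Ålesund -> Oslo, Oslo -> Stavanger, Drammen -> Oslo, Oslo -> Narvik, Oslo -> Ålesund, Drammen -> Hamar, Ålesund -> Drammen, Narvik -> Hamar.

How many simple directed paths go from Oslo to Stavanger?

Oslo→Ålesund→Drammen→Hamar→Bergen→Stavanger
Oslo→Ålesund→Drammen→Stavanger
Oslo→Ålesund→Hamar→Bergen→Stavanger
Oslo→Ålesund→Hamar→Narvik→Drammen→Stavanger
Oslo→Ålesund→Narvik→Drammen→Hamar→Bergen→Stavanger
Oslo→Ålesund→Narvik→Drammen→Stavanger
Oslo→Ålesund→Narvik→Hamar→Bergen→Stavanger
Oslo→Hamar→Ålesund→Drammen→Stavanger
... and 8 more.

16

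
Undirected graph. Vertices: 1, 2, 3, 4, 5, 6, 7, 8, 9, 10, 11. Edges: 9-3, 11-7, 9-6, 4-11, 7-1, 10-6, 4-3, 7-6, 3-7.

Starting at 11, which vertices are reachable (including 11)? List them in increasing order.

Start at 11.
Its neighbours: 4, 7.
Then their neighbours: 1, 3, 6.
Then next layer: 9, 10.
Nothing further is reachable.

1, 3, 4, 6, 7, 9, 10, 11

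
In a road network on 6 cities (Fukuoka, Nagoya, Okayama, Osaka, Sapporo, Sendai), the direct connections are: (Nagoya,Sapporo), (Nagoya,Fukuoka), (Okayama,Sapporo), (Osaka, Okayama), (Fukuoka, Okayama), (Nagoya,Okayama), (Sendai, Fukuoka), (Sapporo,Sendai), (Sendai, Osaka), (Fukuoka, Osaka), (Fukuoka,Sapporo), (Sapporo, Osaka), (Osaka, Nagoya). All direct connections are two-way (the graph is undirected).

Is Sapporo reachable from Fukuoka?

Yes

Explore from Fukuoka.
Distance 1: reach Nagoya, Okayama, Osaka, Sapporo, Sendai.
Found Sapporo.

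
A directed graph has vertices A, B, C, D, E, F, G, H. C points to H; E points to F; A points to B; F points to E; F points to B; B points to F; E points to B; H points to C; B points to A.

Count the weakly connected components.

4

From A: component {A, B, E, F}.
From C: component {C, H}.
From D: component {D}.
From G: component {G}.
That's 4 components.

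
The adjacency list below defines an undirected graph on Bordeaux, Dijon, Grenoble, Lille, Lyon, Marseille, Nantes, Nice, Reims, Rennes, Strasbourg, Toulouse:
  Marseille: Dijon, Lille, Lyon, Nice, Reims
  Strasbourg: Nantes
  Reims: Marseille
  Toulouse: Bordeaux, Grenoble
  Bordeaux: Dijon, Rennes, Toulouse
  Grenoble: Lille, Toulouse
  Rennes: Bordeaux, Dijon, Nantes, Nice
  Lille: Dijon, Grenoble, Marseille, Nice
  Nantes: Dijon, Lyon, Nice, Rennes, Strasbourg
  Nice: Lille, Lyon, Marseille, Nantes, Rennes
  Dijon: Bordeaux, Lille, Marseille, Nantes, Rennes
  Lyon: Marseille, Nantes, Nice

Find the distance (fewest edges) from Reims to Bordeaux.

Distance 0: Reims.
Distance 1: Marseille.
Distance 2: Dijon, Lille, Lyon, Nice.
Distance 3: Bordeaux, Grenoble, Nantes, Rennes — contains Bordeaux.

3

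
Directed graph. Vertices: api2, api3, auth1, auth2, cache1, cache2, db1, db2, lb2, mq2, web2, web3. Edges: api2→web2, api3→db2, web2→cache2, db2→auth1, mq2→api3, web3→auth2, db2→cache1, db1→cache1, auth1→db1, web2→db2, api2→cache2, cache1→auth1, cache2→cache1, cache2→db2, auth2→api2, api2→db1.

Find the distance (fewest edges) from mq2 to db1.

4

Distance 0: mq2.
Distance 1: api3.
Distance 2: db2.
Distance 3: auth1, cache1.
Distance 4: db1 — contains db1.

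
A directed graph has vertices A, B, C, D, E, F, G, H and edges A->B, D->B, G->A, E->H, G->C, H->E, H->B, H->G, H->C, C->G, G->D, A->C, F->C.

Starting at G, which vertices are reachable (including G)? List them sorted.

A, B, C, D, G

Start at G.
Its neighbours: A, C, D.
Then their neighbours: B.
Nothing further is reachable.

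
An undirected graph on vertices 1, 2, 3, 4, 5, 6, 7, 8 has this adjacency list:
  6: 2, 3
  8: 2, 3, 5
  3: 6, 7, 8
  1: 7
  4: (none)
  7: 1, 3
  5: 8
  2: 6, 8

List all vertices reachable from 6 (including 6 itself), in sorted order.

Start at 6.
Its neighbours: 2, 3.
Then their neighbours: 7, 8.
Then next layer: 1, 5.
Nothing further is reachable.

1, 2, 3, 5, 6, 7, 8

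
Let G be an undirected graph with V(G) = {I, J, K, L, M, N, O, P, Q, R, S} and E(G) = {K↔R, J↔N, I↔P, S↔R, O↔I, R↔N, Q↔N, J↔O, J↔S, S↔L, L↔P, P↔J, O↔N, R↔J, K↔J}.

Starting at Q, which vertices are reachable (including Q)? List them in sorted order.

Start at Q.
Its neighbours: N.
Then their neighbours: J, O, R.
Then next layer: I, K, P, S.
Then next layer: L.
Nothing further is reachable.

I, J, K, L, N, O, P, Q, R, S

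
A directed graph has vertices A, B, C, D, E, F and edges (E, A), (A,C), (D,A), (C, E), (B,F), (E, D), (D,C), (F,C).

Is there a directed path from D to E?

Yes

Explore from D.
Distance 1: reach A, C.
Distance 2: reach E.
Found E.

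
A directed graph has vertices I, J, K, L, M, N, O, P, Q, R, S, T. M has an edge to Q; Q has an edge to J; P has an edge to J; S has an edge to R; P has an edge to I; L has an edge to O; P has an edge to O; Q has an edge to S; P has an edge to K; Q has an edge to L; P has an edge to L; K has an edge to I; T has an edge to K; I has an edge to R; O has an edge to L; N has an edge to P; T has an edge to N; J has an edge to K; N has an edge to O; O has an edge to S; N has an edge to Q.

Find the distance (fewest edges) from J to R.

3

Distance 0: J.
Distance 1: K.
Distance 2: I.
Distance 3: R — contains R.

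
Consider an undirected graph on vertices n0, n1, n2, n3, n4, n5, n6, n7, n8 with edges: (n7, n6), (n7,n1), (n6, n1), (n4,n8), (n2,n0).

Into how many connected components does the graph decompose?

5

From n0: component {n0, n2}.
From n1: component {n1, n6, n7}.
From n3: component {n3}.
From n4: component {n4, n8}.
From n5: component {n5}.
That's 5 components.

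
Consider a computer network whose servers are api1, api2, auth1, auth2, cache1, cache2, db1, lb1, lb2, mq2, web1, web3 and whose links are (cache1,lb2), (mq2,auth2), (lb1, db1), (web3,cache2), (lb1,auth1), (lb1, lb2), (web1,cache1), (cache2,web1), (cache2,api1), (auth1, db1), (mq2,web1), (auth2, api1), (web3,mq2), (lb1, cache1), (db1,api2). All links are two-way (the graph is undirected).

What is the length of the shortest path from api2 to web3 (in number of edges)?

Distance 0: api2.
Distance 1: db1.
Distance 2: auth1, lb1.
Distance 3: cache1, lb2.
Distance 4: web1.
Distance 5: cache2, mq2.
Distance 6: api1, auth2, web3 — contains web3.

6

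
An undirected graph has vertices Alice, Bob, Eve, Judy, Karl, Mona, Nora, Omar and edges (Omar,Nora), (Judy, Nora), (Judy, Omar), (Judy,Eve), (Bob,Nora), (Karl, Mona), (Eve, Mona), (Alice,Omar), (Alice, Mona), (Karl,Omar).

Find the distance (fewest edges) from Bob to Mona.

4

Distance 0: Bob.
Distance 1: Nora.
Distance 2: Judy, Omar.
Distance 3: Alice, Eve, Karl.
Distance 4: Mona — contains Mona.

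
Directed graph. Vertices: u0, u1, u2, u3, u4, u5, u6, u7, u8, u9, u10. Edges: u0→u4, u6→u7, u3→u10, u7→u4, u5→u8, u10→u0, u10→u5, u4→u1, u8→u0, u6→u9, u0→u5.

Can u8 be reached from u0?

Yes

Explore from u0.
Distance 1: reach u4, u5.
Distance 2: reach u1, u8.
Found u8.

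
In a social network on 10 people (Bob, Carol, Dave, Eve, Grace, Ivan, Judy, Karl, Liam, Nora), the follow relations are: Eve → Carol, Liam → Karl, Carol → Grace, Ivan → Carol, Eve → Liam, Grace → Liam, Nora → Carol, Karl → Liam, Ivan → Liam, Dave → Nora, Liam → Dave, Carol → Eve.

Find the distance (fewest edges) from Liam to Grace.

Distance 0: Liam.
Distance 1: Dave, Karl.
Distance 2: Nora.
Distance 3: Carol.
Distance 4: Eve, Grace — contains Grace.

4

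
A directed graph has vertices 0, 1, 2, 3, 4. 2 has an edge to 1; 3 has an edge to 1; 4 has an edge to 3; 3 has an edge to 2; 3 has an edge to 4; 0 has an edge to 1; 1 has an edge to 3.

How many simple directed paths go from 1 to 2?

1

1→3→2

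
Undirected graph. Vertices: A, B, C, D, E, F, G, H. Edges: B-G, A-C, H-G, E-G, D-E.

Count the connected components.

3

From A: component {A, C}.
From B: component {B, D, E, G, H}.
From F: component {F}.
That's 3 components.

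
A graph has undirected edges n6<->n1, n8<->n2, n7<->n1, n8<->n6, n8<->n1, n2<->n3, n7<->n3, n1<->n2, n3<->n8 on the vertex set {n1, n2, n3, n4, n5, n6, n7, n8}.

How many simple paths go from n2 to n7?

9

n2–n1–n6–n8–n3–n7
n2–n1–n7
n2–n1–n8–n3–n7
n2–n3–n7
n2–n3–n8–n1–n7
n2–n3–n8–n6–n1–n7
n2–n8–n1–n7
n2–n8–n3–n7
n2–n8–n6–n1–n7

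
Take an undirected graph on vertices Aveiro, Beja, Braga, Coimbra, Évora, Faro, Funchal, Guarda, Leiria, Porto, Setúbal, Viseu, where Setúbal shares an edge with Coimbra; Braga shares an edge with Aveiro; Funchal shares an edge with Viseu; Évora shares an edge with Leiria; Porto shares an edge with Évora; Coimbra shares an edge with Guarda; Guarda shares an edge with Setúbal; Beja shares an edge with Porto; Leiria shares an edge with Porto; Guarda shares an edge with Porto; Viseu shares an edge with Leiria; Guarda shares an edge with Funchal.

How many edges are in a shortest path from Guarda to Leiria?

Distance 0: Guarda.
Distance 1: Coimbra, Funchal, Porto, Setúbal.
Distance 2: Beja, Évora, Leiria, Viseu — contains Leiria.

2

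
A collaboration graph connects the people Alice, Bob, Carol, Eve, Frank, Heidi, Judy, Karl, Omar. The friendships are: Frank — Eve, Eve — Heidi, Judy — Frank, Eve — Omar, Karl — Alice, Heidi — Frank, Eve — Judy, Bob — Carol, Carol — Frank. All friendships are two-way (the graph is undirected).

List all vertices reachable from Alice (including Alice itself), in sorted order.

Alice, Karl

Start at Alice.
Its neighbours: Karl.
Nothing further is reachable.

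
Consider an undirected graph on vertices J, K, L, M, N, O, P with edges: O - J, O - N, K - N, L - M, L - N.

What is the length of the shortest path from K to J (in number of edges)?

3

Distance 0: K.
Distance 1: N.
Distance 2: L, O.
Distance 3: J, M — contains J.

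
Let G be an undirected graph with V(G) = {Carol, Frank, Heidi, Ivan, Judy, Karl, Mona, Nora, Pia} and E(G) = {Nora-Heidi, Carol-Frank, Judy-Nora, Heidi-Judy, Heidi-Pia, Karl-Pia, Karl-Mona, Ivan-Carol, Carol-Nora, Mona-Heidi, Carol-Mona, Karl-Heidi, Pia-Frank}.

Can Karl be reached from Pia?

Yes

Explore from Pia.
Distance 1: reach Frank, Heidi, Karl.
Found Karl.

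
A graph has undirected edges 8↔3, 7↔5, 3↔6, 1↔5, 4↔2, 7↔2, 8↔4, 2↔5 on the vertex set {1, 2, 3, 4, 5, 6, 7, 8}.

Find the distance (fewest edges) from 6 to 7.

Distance 0: 6.
Distance 1: 3.
Distance 2: 8.
Distance 3: 4.
Distance 4: 2.
Distance 5: 5, 7 — contains 7.

5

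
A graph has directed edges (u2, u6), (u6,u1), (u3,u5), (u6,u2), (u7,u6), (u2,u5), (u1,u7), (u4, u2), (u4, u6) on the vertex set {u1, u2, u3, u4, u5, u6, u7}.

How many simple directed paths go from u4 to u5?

u4→u2→u5
u4→u6→u2→u5

2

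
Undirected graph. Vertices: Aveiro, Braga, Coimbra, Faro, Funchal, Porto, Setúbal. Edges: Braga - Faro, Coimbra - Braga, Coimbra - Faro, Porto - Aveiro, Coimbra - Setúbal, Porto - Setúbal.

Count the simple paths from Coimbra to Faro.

2

Coimbra–Braga–Faro
Coimbra–Faro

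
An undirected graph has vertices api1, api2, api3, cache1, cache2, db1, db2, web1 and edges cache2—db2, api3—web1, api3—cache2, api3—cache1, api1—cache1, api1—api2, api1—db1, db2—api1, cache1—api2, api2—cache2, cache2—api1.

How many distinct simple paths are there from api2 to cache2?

api2–api1–cache1–api3–cache2
api2–api1–cache2
api2–api1–db2–cache2
api2–cache1–api1–cache2
api2–cache1–api1–db2–cache2
api2–cache1–api3–cache2
api2–cache2

7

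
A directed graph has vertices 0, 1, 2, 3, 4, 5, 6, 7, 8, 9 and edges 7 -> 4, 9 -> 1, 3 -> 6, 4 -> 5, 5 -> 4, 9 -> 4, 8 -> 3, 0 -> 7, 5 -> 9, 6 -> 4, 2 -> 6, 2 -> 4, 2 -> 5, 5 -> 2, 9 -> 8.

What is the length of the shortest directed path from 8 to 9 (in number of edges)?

Distance 0: 8.
Distance 1: 3.
Distance 2: 6.
Distance 3: 4.
Distance 4: 5.
Distance 5: 2, 9 — contains 9.

5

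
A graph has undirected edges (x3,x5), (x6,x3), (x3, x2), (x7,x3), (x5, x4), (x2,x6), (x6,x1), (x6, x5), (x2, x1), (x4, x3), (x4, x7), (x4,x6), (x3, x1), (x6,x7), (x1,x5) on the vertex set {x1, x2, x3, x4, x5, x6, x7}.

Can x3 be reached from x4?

Yes

Explore from x4.
Distance 1: reach x3, x5, x6, x7.
Found x3.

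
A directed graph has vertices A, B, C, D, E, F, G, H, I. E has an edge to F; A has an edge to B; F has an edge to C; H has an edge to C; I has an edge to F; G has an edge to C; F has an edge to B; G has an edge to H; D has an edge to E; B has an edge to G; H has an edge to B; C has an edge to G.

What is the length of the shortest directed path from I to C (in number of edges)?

Distance 0: I.
Distance 1: F.
Distance 2: B, C — contains C.

2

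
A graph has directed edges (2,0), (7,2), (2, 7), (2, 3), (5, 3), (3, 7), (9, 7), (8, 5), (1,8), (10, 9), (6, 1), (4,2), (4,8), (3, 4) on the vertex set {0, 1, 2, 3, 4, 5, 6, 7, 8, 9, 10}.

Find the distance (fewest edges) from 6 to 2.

6

Distance 0: 6.
Distance 1: 1.
Distance 2: 8.
Distance 3: 5.
Distance 4: 3.
Distance 5: 4, 7.
Distance 6: 2 — contains 2.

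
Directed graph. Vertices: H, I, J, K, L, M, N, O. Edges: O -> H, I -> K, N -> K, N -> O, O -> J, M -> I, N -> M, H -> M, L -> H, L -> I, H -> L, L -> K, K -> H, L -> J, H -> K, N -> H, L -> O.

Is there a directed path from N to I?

Explore from N.
Distance 1: reach H, K, M, O.
Distance 2: reach I, J, L.
Found I.

Yes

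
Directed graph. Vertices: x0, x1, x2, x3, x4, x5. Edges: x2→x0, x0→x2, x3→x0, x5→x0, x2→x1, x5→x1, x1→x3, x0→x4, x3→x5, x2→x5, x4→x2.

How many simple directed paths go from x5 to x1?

3

x5→x0→x2→x1
x5→x0→x4→x2→x1
x5→x1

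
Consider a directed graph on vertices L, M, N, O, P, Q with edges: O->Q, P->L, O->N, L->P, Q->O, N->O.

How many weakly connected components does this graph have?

3

From L: component {L, P}.
From M: component {M}.
From N: component {N, O, Q}.
That's 3 components.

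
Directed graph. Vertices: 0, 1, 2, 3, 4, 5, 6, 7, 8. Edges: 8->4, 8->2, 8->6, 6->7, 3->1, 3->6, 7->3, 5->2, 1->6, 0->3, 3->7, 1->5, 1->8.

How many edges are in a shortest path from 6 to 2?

5

Distance 0: 6.
Distance 1: 7.
Distance 2: 3.
Distance 3: 1.
Distance 4: 5, 8.
Distance 5: 2, 4 — contains 2.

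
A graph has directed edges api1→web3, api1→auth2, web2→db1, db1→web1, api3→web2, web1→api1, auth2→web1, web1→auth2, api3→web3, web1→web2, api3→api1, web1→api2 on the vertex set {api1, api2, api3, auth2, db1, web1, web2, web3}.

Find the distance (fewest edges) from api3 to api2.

Distance 0: api3.
Distance 1: api1, web2, web3.
Distance 2: auth2, db1.
Distance 3: web1.
Distance 4: api2 — contains api2.

4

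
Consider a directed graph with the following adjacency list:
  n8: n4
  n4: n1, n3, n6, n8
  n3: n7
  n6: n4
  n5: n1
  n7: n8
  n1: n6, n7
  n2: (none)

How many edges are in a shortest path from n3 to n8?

2

Distance 0: n3.
Distance 1: n7.
Distance 2: n8 — contains n8.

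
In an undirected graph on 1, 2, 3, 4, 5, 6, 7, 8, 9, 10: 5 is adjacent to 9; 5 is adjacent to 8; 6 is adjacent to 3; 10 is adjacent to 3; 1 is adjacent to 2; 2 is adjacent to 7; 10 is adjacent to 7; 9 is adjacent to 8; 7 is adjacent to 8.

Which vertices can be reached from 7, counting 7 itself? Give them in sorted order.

1, 2, 3, 5, 6, 7, 8, 9, 10

Start at 7.
Its neighbours: 2, 8, 10.
Then their neighbours: 1, 3, 5, 9.
Then next layer: 6.
Nothing further is reachable.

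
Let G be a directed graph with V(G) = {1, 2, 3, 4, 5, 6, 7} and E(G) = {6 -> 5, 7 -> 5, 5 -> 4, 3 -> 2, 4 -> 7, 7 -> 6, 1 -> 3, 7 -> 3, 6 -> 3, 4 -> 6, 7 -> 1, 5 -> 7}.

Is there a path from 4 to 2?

Yes

Explore from 4.
Distance 1: reach 6, 7.
Distance 2: reach 1, 3, 5.
Distance 3: reach 2.
Found 2.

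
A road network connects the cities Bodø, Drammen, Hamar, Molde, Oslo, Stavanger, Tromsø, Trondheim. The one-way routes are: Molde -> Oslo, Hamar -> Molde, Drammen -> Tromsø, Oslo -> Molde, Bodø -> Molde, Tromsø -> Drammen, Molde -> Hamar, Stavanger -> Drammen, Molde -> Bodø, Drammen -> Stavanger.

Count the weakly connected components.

3

From Bodø: component {Bodø, Hamar, Molde, Oslo}.
From Drammen: component {Drammen, Stavanger, Tromsø}.
From Trondheim: component {Trondheim}.
That's 3 components.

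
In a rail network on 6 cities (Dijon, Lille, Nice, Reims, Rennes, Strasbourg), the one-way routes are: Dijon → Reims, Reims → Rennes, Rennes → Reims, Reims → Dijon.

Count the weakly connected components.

4

From Dijon: component {Dijon, Reims, Rennes}.
From Lille: component {Lille}.
From Nice: component {Nice}.
From Strasbourg: component {Strasbourg}.
That's 4 components.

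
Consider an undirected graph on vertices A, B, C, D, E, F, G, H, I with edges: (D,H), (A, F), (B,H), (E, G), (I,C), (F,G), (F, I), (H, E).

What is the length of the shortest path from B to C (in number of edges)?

6

Distance 0: B.
Distance 1: H.
Distance 2: D, E.
Distance 3: G.
Distance 4: F.
Distance 5: A, I.
Distance 6: C — contains C.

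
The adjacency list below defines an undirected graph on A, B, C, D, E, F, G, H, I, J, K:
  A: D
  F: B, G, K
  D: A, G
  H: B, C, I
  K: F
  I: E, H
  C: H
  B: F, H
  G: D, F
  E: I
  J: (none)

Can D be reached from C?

Yes

Explore from C.
Distance 1: reach H.
Distance 2: reach B, I.
Distance 3: reach E, F.
Distance 4: reach G, K.
Distance 5: reach D.
Found D.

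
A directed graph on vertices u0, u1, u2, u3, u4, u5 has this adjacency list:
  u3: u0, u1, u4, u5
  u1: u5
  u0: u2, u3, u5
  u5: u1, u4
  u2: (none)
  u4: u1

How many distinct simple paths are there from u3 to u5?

u3→u0→u5
u3→u1→u5
u3→u4→u1→u5
u3→u5

4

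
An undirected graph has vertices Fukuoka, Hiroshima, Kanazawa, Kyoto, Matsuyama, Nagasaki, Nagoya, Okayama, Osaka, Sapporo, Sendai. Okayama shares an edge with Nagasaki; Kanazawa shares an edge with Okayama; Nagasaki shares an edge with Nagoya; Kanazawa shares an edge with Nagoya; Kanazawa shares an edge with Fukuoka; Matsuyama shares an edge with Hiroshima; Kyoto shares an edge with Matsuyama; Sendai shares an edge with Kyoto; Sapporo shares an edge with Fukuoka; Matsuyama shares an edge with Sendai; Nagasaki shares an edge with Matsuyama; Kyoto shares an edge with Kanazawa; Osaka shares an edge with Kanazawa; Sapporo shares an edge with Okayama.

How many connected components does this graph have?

1

From Fukuoka: component {Fukuoka, Hiroshima, Kanazawa, Kyoto, Matsuyama, Nagasaki, Nagoya, Okayama, Osaka, Sapporo, Sendai}.
That's 1 component.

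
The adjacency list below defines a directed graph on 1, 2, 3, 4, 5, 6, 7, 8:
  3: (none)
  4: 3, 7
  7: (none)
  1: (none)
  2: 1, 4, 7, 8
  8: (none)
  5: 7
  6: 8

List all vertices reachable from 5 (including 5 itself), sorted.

5, 7

Start at 5.
Its neighbours: 7.
Nothing further is reachable.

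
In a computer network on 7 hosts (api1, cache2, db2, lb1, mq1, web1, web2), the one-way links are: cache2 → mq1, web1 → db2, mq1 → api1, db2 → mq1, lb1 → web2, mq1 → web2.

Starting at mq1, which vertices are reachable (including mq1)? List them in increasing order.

api1, mq1, web2

Start at mq1.
Its neighbours: api1, web2.
Nothing further is reachable.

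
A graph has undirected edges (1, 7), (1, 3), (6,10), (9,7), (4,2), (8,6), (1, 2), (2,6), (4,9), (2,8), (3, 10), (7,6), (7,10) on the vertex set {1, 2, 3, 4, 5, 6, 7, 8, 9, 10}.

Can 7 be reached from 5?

5 has no edges, so nothing is reachable from it.

No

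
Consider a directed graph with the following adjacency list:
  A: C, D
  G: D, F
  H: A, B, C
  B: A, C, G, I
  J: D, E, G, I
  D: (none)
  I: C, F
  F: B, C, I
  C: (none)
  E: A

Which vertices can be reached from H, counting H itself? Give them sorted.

Start at H.
Its neighbours: A, B, C.
Then their neighbours: D, G, I.
Then next layer: F.
Nothing further is reachable.

A, B, C, D, F, G, H, I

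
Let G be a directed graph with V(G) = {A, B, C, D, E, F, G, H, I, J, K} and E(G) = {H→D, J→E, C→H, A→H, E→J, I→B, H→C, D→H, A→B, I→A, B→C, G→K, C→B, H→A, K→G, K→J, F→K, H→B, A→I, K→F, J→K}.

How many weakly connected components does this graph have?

2

From A: component {A, B, C, D, H, I}.
From E: component {E, F, G, J, K}.
That's 2 components.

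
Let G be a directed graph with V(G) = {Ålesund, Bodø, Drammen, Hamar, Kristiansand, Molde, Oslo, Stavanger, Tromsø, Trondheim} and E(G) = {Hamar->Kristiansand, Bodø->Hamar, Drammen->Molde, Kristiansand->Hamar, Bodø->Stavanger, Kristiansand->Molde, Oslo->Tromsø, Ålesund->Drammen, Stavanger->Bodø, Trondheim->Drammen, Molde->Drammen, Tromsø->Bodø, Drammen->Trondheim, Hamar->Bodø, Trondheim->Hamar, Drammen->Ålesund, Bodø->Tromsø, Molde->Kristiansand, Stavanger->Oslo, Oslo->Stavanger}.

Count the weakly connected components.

From Ålesund: component {Ålesund, Bodø, Drammen, Hamar, Kristiansand, Molde, Oslo, Stavanger, Tromsø, Trondheim}.
That's 1 component.

1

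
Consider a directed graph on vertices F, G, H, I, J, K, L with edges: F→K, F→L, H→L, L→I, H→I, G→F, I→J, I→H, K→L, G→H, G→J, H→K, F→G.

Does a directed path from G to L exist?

Yes

Explore from G.
Distance 1: reach F, H, J.
Distance 2: reach I, K, L.
Found L.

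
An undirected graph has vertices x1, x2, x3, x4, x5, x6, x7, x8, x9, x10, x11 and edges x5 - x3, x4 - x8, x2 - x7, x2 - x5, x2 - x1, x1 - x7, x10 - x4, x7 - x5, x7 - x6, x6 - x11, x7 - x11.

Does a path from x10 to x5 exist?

No

Explore from x10.
Distance 1: reach x4.
Distance 2: reach x8.
The search is exhausted without reaching x5; it lies in a different component.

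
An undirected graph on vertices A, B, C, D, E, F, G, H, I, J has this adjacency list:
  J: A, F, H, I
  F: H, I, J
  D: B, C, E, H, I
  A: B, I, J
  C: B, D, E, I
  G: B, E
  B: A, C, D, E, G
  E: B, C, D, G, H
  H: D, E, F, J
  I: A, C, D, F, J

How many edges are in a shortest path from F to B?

3

Distance 0: F.
Distance 1: H, I, J.
Distance 2: A, C, D, E.
Distance 3: B, G — contains B.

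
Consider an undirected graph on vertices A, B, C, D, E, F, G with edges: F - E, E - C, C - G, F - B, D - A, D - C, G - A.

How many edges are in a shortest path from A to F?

Distance 0: A.
Distance 1: D, G.
Distance 2: C.
Distance 3: E.
Distance 4: F — contains F.

4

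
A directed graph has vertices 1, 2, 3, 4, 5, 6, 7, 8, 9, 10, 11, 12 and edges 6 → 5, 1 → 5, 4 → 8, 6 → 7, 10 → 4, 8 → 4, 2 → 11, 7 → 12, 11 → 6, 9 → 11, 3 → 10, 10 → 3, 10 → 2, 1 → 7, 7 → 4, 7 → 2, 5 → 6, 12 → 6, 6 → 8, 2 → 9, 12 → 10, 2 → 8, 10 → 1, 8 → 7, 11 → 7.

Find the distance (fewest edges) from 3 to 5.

3

Distance 0: 3.
Distance 1: 10.
Distance 2: 1, 2, 4.
Distance 3: 5, 7, 8, 9, 11 — contains 5.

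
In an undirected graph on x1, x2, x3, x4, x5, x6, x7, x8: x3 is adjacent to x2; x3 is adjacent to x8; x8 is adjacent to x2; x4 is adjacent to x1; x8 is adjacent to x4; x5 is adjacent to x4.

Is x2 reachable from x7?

x7 has no edges, so nothing is reachable from it.

No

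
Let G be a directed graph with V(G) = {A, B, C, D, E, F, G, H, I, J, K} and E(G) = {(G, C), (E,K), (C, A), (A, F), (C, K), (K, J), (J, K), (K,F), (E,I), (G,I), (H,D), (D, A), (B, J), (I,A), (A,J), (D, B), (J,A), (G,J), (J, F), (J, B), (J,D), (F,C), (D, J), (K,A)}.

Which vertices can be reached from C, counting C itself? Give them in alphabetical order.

Start at C.
Its neighbours: A, K.
Then their neighbours: F, J.
Then next layer: B, D.
Nothing further is reachable.

A, B, C, D, F, J, K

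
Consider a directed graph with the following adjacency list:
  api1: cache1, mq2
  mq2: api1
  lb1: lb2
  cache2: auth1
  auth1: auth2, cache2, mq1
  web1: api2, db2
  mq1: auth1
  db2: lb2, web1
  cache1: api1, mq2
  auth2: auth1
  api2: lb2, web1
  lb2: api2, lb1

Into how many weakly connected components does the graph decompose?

From api1: component {api1, cache1, mq2}.
From api2: component {api2, db2, lb1, lb2, web1}.
From auth1: component {auth1, auth2, cache2, mq1}.
That's 3 components.

3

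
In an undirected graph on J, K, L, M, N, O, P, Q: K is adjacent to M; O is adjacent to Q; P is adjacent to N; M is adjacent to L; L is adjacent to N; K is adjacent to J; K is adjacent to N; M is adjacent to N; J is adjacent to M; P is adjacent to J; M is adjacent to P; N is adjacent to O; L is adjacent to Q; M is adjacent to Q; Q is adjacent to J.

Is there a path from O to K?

Explore from O.
Distance 1: reach N, Q.
Distance 2: reach J, K, L, M, P.
Found K.

Yes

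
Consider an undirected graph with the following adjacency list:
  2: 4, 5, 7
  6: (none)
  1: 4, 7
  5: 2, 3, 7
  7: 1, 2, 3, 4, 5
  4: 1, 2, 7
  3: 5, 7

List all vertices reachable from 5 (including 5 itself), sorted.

1, 2, 3, 4, 5, 7

Start at 5.
Its neighbours: 2, 3, 7.
Then their neighbours: 1, 4.
Nothing further is reachable.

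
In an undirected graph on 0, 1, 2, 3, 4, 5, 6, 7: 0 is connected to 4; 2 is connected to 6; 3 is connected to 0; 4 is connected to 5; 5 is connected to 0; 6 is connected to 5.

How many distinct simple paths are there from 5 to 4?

5–0–4
5–4

2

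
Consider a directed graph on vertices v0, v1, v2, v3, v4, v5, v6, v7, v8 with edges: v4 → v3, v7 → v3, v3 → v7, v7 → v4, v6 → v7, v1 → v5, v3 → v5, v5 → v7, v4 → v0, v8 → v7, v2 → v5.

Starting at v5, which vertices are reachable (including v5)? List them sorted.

v0, v3, v4, v5, v7

Start at v5.
Its neighbours: v7.
Then their neighbours: v3, v4.
Then next layer: v0.
Nothing further is reachable.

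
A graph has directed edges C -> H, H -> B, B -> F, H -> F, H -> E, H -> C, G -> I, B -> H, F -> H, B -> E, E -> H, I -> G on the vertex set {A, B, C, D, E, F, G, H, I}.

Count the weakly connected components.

From A: component {A}.
From B: component {B, C, E, F, H}.
From D: component {D}.
From G: component {G, I}.
That's 4 components.

4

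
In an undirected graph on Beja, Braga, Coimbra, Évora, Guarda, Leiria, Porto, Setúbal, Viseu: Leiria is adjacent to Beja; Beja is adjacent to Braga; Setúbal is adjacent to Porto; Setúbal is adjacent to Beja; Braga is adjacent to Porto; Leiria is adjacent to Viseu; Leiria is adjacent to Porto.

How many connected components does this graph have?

4

From Beja: component {Beja, Braga, Leiria, Porto, Setúbal, Viseu}.
From Coimbra: component {Coimbra}.
From Évora: component {Évora}.
From Guarda: component {Guarda}.
That's 4 components.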